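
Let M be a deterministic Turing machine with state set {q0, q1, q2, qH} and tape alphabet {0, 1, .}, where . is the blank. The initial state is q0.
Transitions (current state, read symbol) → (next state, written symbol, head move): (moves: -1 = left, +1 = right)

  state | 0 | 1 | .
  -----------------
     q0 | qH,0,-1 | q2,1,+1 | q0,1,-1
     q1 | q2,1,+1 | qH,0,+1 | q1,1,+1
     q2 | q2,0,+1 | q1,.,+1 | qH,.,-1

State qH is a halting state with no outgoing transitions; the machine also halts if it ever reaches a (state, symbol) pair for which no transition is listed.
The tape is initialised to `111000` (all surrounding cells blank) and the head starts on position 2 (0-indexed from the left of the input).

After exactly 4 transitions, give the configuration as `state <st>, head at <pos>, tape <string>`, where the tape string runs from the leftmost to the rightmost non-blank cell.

q0 | 11[1]000.   read 1 → write 1, move +1, go to q2
q2 | 111[0]00.   read 0 → write 0, move +1, go to q2
q2 | 1110[0]0.   read 0 → write 0, move +1, go to q2
q2 | 11100[0].   read 0 → write 0, move +1, go to q2
q2 | 111000[.]
After 4 steps: state q2, head at 6, tape 111000.

state q2, head at 6, tape 111000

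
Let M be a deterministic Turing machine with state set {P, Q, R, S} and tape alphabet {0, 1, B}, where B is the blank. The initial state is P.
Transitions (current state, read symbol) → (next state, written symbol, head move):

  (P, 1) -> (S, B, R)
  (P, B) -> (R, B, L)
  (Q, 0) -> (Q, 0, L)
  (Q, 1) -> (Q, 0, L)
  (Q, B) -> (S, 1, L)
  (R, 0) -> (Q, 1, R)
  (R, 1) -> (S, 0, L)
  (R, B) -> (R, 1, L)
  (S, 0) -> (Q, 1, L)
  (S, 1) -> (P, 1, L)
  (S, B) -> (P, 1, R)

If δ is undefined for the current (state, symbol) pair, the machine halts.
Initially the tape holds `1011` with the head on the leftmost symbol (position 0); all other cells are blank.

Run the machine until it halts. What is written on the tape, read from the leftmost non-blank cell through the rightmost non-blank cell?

10B111

state=P head=0 tape=BB[1]011   (P,1)→(S,B,R)
state=S head=1 tape=BBB[0]11   (S,0)→(Q,1,L)
state=Q head=0 tape=BB[B]111   (Q,B)→(S,1,L)
state=S head=-1 tape=B[B]1111   (S,B)→(P,1,R)
state=P head=0 tape=B1[1]111   (P,1)→(S,B,R)
state=S head=1 tape=B1B[1]11   (S,1)→(P,1,L)
state=P head=0 tape=B1[B]111   (P,B)→(R,B,L)
state=R head=-1 tape=B[1]B111   (R,1)→(S,0,L)
state=S head=-2 tape=[B]0B111   (S,B)→(P,1,R)
state=P head=-1 tape=1[0]B111
The non-blank tape span at halt is 10B111.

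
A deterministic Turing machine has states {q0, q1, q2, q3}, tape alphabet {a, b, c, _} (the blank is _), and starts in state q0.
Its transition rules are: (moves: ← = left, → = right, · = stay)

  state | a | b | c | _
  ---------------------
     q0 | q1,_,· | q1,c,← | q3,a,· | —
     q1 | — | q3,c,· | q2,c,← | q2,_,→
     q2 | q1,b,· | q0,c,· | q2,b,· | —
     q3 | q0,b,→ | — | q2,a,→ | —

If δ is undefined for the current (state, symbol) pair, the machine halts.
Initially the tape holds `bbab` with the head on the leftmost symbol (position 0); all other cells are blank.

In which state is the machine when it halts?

q0

q0 | _[b]bab_   read b → write c, move ←, go to q1
q1 | [_]cbab_   read _ → write _, move →, go to q2
q2 | _[c]bab_   read c → write b, move ·, go to q2
q2 | _[b]bab_   read b → write c, move ·, go to q0
q0 | _[c]bab_   read c → write a, move ·, go to q3
q3 | _[a]bab_   read a → write b, move →, go to q0
q0 | _b[b]ab_   read b → write c, move ←, go to q1
q1 | _[b]cab_   read b → write c, move ·, go to q3
q3 | _[c]cab_   read c → write a, move →, go to q2
q2 | _a[c]ab_   read c → write b, move ·, go to q2
q2 | _a[b]ab_   read b → write c, move ·, go to q0
q0 | _a[c]ab_   read c → write a, move ·, go to q3
q3 | _a[a]ab_   read a → write b, move →, go to q0
q0 | _ab[a]b_   read a → write _, move ·, go to q1
q1 | _ab[_]b_   read _ → write _, move →, go to q2
q2 | _ab_[b]_   read b → write c, move ·, go to q0
q0 | _ab_[c]_   read c → write a, move ·, go to q3
q3 | _ab_[a]_   read a → write b, move →, go to q0
q0 | _ab_b[_]
No transition is defined for (q0, _); M halts in state q0.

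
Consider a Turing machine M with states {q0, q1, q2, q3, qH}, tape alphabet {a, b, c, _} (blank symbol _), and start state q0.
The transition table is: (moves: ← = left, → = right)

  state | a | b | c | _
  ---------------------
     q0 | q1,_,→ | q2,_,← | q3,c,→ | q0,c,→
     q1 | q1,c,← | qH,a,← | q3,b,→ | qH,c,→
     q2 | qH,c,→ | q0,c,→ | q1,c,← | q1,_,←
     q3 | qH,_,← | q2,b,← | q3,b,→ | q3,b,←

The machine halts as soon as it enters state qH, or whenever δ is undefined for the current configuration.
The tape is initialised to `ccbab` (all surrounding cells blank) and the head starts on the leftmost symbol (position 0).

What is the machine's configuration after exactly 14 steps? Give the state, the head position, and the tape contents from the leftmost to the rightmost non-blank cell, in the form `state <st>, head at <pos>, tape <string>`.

state qH, head at 0, tape cc_bab

state=q0 head=0 tape=_[c]cbab   (q0,c)→(q3,c,→)
state=q3 head=1 tape=_c[c]bab   (q3,c)→(q3,b,→)
state=q3 head=2 tape=_cb[b]ab   (q3,b)→(q2,b,←)
state=q2 head=1 tape=_c[b]bab   (q2,b)→(q0,c,→)
state=q0 head=2 tape=_cc[b]ab   (q0,b)→(q2,_,←)
state=q2 head=1 tape=_c[c]_ab   (q2,c)→(q1,c,←)
state=q1 head=0 tape=_[c]c_ab   (q1,c)→(q3,b,→)
state=q3 head=1 tape=_b[c]_ab   (q3,c)→(q3,b,→)
state=q3 head=2 tape=_bb[_]ab   (q3,_)→(q3,b,←)
state=q3 head=1 tape=_b[b]bab   (q3,b)→(q2,b,←)
state=q2 head=0 tape=_[b]bbab   (q2,b)→(q0,c,→)
state=q0 head=1 tape=_c[b]bab   (q0,b)→(q2,_,←)
state=q2 head=0 tape=_[c]_bab   (q2,c)→(q1,c,←)
state=q1 head=-1 tape=[_]c_bab   (q1,_)→(qH,c,→)
state=qH head=0 tape=c[c]_bab
After 14 steps: state qH, head at 0, tape cc_bab.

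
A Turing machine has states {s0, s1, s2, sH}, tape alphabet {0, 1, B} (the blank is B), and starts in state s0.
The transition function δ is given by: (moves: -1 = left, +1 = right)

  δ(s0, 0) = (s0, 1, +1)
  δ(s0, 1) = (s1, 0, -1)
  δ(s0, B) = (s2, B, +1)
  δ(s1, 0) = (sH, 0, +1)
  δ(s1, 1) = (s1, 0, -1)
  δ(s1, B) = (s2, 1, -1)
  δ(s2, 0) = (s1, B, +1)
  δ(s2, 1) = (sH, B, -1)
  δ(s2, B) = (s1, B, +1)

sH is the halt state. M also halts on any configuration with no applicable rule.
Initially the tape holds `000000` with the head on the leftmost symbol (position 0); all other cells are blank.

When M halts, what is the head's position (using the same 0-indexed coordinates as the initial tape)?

s0 | [0]00000BBB   read 0 → write 1, move +1, go to s0
s0 | 1[0]0000BBB   read 0 → write 1, move +1, go to s0
s0 | 11[0]000BBB   read 0 → write 1, move +1, go to s0
s0 | 111[0]00BBB   read 0 → write 1, move +1, go to s0
s0 | 1111[0]0BBB   read 0 → write 1, move +1, go to s0
s0 | 11111[0]BBB   read 0 → write 1, move +1, go to s0
s0 | 111111[B]BB   read B → write B, move +1, go to s2
s2 | 111111B[B]B   read B → write B, move +1, go to s1
s1 | 111111BB[B]   read B → write 1, move -1, go to s2
s2 | 111111B[B]1   read B → write B, move +1, go to s1
s1 | 111111BB[1]   read 1 → write 0, move -1, go to s1
s1 | 111111B[B]0   read B → write 1, move -1, go to s2
s2 | 111111[B]10   read B → write B, move +1, go to s1
s1 | 111111B[1]0   read 1 → write 0, move -1, go to s1
s1 | 111111[B]00   read B → write 1, move -1, go to s2
s2 | 11111[1]100   read 1 → write B, move -1, go to sH
sH | 1111[1]B100
At halt the head is at cell 4.

4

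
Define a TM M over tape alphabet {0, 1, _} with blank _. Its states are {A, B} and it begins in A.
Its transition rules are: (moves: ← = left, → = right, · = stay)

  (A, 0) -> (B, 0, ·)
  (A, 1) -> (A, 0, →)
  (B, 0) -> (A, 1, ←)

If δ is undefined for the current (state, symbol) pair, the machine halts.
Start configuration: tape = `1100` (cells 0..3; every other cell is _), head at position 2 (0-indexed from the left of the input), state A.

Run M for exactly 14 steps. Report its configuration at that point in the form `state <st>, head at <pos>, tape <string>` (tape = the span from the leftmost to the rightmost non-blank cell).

state=A head=2 tape=11[0]0_   (A,0)→(B,0,·)
state=B head=2 tape=11[0]0_   (B,0)→(A,1,←)
state=A head=1 tape=1[1]10_   (A,1)→(A,0,→)
state=A head=2 tape=10[1]0_   (A,1)→(A,0,→)
state=A head=3 tape=100[0]_   (A,0)→(B,0,·)
state=B head=3 tape=100[0]_   (B,0)→(A,1,←)
state=A head=2 tape=10[0]1_   (A,0)→(B,0,·)
state=B head=2 tape=10[0]1_   (B,0)→(A,1,←)
state=A head=1 tape=1[0]11_   (A,0)→(B,0,·)
state=B head=1 tape=1[0]11_   (B,0)→(A,1,←)
state=A head=0 tape=[1]111_   (A,1)→(A,0,→)
state=A head=1 tape=0[1]11_   (A,1)→(A,0,→)
state=A head=2 tape=00[1]1_   (A,1)→(A,0,→)
state=A head=3 tape=000[1]_   (A,1)→(A,0,→)
state=A head=4 tape=0000[_]
After 14 steps: state A, head at 4, tape 0000.

state A, head at 4, tape 0000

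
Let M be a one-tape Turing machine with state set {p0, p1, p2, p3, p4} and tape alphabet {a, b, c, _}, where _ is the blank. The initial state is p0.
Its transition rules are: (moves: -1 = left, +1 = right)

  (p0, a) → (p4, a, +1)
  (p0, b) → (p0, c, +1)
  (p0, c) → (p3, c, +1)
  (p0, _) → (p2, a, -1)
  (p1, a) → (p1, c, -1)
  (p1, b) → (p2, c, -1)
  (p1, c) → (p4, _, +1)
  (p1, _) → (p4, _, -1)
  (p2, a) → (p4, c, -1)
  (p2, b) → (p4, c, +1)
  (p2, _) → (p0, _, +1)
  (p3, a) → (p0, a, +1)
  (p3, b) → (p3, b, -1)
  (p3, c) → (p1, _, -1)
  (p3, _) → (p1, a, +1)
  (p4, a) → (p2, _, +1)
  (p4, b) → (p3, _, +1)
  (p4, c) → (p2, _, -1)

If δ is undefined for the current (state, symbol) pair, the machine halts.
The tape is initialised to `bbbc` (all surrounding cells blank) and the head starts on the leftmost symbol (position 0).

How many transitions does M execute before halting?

11

p0 | [b]bbc____   read b → write c, move +1, go to p0
p0 | c[b]bc____   read b → write c, move +1, go to p0
p0 | cc[b]c____   read b → write c, move +1, go to p0
p0 | ccc[c]____   read c → write c, move +1, go to p3
p3 | cccc[_]___   read _ → write a, move +1, go to p1
p1 | cccca[_]__   read _ → write _, move -1, go to p4
p4 | cccc[a]___   read a → write _, move +1, go to p2
p2 | cccc_[_]__   read _ → write _, move +1, go to p0
p0 | cccc__[_]_   read _ → write a, move -1, go to p2
p2 | cccc_[_]a_   read _ → write _, move +1, go to p0
p0 | cccc__[a]_   read a → write a, move +1, go to p4
p4 | cccc__a[_]
M halts after 11 transitions.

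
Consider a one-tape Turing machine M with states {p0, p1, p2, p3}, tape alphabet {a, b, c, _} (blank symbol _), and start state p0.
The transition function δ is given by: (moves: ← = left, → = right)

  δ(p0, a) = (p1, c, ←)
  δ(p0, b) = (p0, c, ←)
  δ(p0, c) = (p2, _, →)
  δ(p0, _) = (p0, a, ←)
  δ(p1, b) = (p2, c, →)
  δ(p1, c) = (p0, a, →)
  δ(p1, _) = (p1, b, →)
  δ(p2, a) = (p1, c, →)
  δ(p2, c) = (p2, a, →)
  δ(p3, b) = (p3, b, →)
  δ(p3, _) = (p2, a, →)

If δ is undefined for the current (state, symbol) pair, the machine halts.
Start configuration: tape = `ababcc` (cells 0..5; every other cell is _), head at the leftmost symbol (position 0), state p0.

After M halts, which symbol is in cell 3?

state=p0 head=0 tape=_[a]babcc_   (p0,a)→(p1,c,←)
state=p1 head=-1 tape=[_]cbabcc_   (p1,_)→(p1,b,→)
state=p1 head=0 tape=b[c]babcc_   (p1,c)→(p0,a,→)
state=p0 head=1 tape=ba[b]abcc_   (p0,b)→(p0,c,←)
state=p0 head=0 tape=b[a]cabcc_   (p0,a)→(p1,c,←)
state=p1 head=-1 tape=[b]ccabcc_   (p1,b)→(p2,c,→)
state=p2 head=0 tape=c[c]cabcc_   (p2,c)→(p2,a,→)
state=p2 head=1 tape=ca[c]abcc_   (p2,c)→(p2,a,→)
state=p2 head=2 tape=caa[a]bcc_   (p2,a)→(p1,c,→)
state=p1 head=3 tape=caac[b]cc_   (p1,b)→(p2,c,→)
state=p2 head=4 tape=caacc[c]c_   (p2,c)→(p2,a,→)
state=p2 head=5 tape=caacca[c]_   (p2,c)→(p2,a,→)
state=p2 head=6 tape=caaccaa[_]
Cell 3 holds c when M halts.

c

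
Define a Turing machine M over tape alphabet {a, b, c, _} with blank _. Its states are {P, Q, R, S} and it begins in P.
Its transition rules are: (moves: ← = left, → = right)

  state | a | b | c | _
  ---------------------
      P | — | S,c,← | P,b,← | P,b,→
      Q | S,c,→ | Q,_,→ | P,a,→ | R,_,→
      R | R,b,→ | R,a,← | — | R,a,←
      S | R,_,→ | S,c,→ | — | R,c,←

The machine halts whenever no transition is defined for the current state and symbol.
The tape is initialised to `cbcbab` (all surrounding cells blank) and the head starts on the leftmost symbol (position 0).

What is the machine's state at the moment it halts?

S

P | _[c]bcbab   read c → write b, move ←, go to P
P | [_]bbcbab   read _ → write b, move →, go to P
P | b[b]bcbab   read b → write c, move ←, go to S
S | [b]cbcbab   read b → write c, move →, go to S
S | c[c]bcbab
No transition is defined for (S, c); M halts in state S.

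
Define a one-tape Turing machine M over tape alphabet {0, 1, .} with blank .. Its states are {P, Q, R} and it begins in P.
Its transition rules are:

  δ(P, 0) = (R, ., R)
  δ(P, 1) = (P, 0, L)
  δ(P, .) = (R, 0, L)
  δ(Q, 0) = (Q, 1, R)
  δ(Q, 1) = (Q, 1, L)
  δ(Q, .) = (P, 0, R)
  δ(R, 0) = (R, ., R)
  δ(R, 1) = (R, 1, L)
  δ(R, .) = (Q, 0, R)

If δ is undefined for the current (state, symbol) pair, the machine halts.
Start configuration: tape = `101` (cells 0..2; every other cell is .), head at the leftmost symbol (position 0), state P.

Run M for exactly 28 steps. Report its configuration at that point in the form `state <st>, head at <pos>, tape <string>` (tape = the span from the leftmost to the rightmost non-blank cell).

state R, head at -2, tape 1111

state=P head=0 tape=...[1]01   (P,1)→(P,0,L)
state=P head=-1 tape=..[.]001   (P,.)→(R,0,L)
state=R head=-2 tape=.[.]0001   (R,.)→(Q,0,R)
state=Q head=-1 tape=.0[0]001   (Q,0)→(Q,1,R)
state=Q head=0 tape=.01[0]01   (Q,0)→(Q,1,R)
state=Q head=1 tape=.011[0]1   (Q,0)→(Q,1,R)
state=Q head=2 tape=.0111[1]   (Q,1)→(Q,1,L)
state=Q head=1 tape=.011[1]1   (Q,1)→(Q,1,L)
state=Q head=0 tape=.01[1]11   (Q,1)→(Q,1,L)
state=Q head=-1 tape=.0[1]111   (Q,1)→(Q,1,L)
state=Q head=-2 tape=.[0]1111   (Q,0)→(Q,1,R)
state=Q head=-1 tape=.1[1]111   (Q,1)→(Q,1,L)
state=Q head=-2 tape=.[1]1111   (Q,1)→(Q,1,L)
state=Q head=-3 tape=[.]11111   (Q,.)→(P,0,R)
state=P head=-2 tape=0[1]1111   (P,1)→(P,0,L)
state=P head=-3 tape=[0]01111   (P,0)→(R,.,R)
state=R head=-2 tape=.[0]1111   (R,0)→(R,.,R)
state=R head=-1 tape=..[1]111   (R,1)→(R,1,L)
state=R head=-2 tape=.[.]1111   (R,.)→(Q,0,R)
state=Q head=-1 tape=.0[1]111   (Q,1)→(Q,1,L)
state=Q head=-2 tape=.[0]1111   (Q,0)→(Q,1,R)
state=Q head=-1 tape=.1[1]111   (Q,1)→(Q,1,L)
state=Q head=-2 tape=.[1]1111   (Q,1)→(Q,1,L)
state=Q head=-3 tape=[.]11111   (Q,.)→(P,0,R)
state=P head=-2 tape=0[1]1111   (P,1)→(P,0,L)
state=P head=-3 tape=[0]01111   (P,0)→(R,.,R)
state=R head=-2 tape=.[0]1111   (R,0)→(R,.,R)
state=R head=-1 tape=..[1]111   (R,1)→(R,1,L)
state=R head=-2 tape=.[.]1111
After 28 steps: state R, head at -2, tape 1111.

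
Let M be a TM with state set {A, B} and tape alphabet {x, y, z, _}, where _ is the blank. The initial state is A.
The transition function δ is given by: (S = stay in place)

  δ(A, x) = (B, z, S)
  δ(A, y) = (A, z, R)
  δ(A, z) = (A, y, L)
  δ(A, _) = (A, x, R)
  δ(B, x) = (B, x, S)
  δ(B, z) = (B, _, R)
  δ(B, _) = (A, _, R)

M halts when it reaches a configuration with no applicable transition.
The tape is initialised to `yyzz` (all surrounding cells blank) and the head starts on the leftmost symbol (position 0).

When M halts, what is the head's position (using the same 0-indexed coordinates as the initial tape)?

state=A head=0 tape=_[y]yzz   (A,y)→(A,z,R)
state=A head=1 tape=_z[y]zz   (A,y)→(A,z,R)
state=A head=2 tape=_zz[z]z   (A,z)→(A,y,L)
state=A head=1 tape=_z[z]yz   (A,z)→(A,y,L)
state=A head=0 tape=_[z]yyz   (A,z)→(A,y,L)
state=A head=-1 tape=[_]yyyz   (A,_)→(A,x,R)
state=A head=0 tape=x[y]yyz   (A,y)→(A,z,R)
state=A head=1 tape=xz[y]yz   (A,y)→(A,z,R)
state=A head=2 tape=xzz[y]z   (A,y)→(A,z,R)
state=A head=3 tape=xzzz[z]   (A,z)→(A,y,L)
state=A head=2 tape=xzz[z]y   (A,z)→(A,y,L)
state=A head=1 tape=xz[z]yy   (A,z)→(A,y,L)
state=A head=0 tape=x[z]yyy   (A,z)→(A,y,L)
state=A head=-1 tape=[x]yyyy   (A,x)→(B,z,S)
state=B head=-1 tape=[z]yyyy   (B,z)→(B,_,R)
state=B head=0 tape=_[y]yyy
At halt the head is at cell 0.

0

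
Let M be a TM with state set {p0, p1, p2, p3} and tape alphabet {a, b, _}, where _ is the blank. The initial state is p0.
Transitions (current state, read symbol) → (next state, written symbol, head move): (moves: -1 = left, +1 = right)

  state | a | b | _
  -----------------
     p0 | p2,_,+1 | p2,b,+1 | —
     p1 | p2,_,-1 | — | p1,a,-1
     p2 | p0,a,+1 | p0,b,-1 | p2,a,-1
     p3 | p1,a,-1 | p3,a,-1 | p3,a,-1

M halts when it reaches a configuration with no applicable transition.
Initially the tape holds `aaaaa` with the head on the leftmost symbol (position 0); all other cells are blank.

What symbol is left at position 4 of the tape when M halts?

p0 | [a]aaaa__   read a → write _, move +1, go to p2
p2 | _[a]aaa__   read a → write a, move +1, go to p0
p0 | _a[a]aa__   read a → write _, move +1, go to p2
p2 | _a_[a]a__   read a → write a, move +1, go to p0
p0 | _a_a[a]__   read a → write _, move +1, go to p2
p2 | _a_a_[_]_   read _ → write a, move -1, go to p2
p2 | _a_a[_]a_   read _ → write a, move -1, go to p2
p2 | _a_[a]aa_   read a → write a, move +1, go to p0
p0 | _a_a[a]a_   read a → write _, move +1, go to p2
p2 | _a_a_[a]_   read a → write a, move +1, go to p0
p0 | _a_a_a[_]
Cell 4 holds _ when M halts.

_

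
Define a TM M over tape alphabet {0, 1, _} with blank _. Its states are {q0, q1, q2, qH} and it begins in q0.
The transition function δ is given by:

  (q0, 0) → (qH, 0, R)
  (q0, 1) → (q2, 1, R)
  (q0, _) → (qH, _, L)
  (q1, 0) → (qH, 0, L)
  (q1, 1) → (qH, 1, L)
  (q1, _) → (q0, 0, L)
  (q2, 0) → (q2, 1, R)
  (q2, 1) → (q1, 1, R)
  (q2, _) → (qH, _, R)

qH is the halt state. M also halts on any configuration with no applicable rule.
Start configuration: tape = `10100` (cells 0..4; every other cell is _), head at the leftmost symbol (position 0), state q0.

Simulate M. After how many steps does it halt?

q0 | [1]0100   read 1 → write 1, move R, go to q2
q2 | 1[0]100   read 0 → write 1, move R, go to q2
q2 | 11[1]00   read 1 → write 1, move R, go to q1
q1 | 111[0]0   read 0 → write 0, move L, go to qH
qH | 11[1]00
M halts after 4 transitions.

4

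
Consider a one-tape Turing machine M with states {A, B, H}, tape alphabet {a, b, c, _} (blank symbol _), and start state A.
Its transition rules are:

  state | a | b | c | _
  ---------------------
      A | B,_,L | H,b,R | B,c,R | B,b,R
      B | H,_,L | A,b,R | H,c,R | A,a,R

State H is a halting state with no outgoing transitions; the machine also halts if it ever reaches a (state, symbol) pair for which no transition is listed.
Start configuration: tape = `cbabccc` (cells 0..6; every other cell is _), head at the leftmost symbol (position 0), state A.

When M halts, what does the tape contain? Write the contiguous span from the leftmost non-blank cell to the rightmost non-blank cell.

cbbbccc

state=A head=0 tape=[c]babccc   (A,c)→(B,c,R)
state=B head=1 tape=c[b]abccc   (B,b)→(A,b,R)
state=A head=2 tape=cb[a]bccc   (A,a)→(B,_,L)
state=B head=1 tape=c[b]_bccc   (B,b)→(A,b,R)
state=A head=2 tape=cb[_]bccc   (A,_)→(B,b,R)
state=B head=3 tape=cbb[b]ccc   (B,b)→(A,b,R)
state=A head=4 tape=cbbb[c]cc   (A,c)→(B,c,R)
state=B head=5 tape=cbbbc[c]c   (B,c)→(H,c,R)
state=H head=6 tape=cbbbcc[c]
The non-blank tape span at halt is cbbbccc.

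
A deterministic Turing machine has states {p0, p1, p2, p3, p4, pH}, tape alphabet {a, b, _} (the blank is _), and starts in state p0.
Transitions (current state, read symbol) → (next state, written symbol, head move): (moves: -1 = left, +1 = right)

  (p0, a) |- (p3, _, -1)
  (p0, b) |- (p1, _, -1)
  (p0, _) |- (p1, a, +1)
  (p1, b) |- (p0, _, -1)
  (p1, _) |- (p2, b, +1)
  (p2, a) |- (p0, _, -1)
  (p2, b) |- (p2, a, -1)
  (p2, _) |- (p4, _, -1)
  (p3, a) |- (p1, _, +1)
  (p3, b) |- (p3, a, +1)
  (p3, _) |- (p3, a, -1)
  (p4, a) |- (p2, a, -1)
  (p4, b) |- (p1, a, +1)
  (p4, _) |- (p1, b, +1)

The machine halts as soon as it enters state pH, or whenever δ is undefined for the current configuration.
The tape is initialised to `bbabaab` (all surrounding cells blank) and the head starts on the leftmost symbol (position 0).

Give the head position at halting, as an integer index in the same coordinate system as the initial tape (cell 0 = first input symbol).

-2

p0 | __[b]babaab   read b → write _, move -1, go to p1
p1 | _[_]_babaab   read _ → write b, move +1, go to p2
p2 | _b[_]babaab   read _ → write _, move -1, go to p4
p4 | _[b]_babaab   read b → write a, move +1, go to p1
p1 | _a[_]babaab   read _ → write b, move +1, go to p2
p2 | _ab[b]abaab   read b → write a, move -1, go to p2
p2 | _a[b]aabaab   read b → write a, move -1, go to p2
p2 | _[a]aaabaab   read a → write _, move -1, go to p0
p0 | [_]_aaabaab   read _ → write a, move +1, go to p1
p1 | a[_]aaabaab   read _ → write b, move +1, go to p2
p2 | ab[a]aabaab   read a → write _, move -1, go to p0
p0 | a[b]_aabaab   read b → write _, move -1, go to p1
p1 | [a]__aabaab
At halt the head is at cell -2.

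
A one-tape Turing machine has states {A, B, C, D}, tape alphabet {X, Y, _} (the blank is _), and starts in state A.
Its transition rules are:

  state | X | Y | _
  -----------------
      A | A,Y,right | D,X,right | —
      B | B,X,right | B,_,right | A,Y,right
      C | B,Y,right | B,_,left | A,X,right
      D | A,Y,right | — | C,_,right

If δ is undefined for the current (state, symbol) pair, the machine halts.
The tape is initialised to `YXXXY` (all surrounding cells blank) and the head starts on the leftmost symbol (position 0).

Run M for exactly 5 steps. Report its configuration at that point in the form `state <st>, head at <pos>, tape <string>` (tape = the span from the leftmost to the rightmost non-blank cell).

state D, head at 5, tape XYYYX

state=A head=0 tape=[Y]XXXY_   (A,Y)→(D,X,right)
state=D head=1 tape=X[X]XXY_   (D,X)→(A,Y,right)
state=A head=2 tape=XY[X]XY_   (A,X)→(A,Y,right)
state=A head=3 tape=XYY[X]Y_   (A,X)→(A,Y,right)
state=A head=4 tape=XYYY[Y]_   (A,Y)→(D,X,right)
state=D head=5 tape=XYYYX[_]
After 5 steps: state D, head at 5, tape XYYYX.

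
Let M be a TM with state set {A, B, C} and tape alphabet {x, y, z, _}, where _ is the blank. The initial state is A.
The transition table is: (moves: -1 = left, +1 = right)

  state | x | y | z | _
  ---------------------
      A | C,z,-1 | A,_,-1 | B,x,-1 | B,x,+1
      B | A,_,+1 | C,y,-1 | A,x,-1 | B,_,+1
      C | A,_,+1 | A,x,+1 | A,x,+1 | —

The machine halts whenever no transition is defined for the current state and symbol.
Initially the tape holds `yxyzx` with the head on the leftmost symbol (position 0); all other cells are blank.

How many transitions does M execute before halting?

11

A | _[y]xyzx   read y → write _, move -1, go to A
A | [_]_xyzx   read _ → write x, move +1, go to B
B | x[_]xyzx   read _ → write _, move +1, go to B
B | x_[x]yzx   read x → write _, move +1, go to A
A | x__[y]zx   read y → write _, move -1, go to A
A | x_[_]_zx   read _ → write x, move +1, go to B
B | x_x[_]zx   read _ → write _, move +1, go to B
B | x_x_[z]x   read z → write x, move -1, go to A
A | x_x[_]xx   read _ → write x, move +1, go to B
B | x_xx[x]x   read x → write _, move +1, go to A
A | x_xx_[x]   read x → write z, move -1, go to C
C | x_xx[_]z
M halts after 11 transitions.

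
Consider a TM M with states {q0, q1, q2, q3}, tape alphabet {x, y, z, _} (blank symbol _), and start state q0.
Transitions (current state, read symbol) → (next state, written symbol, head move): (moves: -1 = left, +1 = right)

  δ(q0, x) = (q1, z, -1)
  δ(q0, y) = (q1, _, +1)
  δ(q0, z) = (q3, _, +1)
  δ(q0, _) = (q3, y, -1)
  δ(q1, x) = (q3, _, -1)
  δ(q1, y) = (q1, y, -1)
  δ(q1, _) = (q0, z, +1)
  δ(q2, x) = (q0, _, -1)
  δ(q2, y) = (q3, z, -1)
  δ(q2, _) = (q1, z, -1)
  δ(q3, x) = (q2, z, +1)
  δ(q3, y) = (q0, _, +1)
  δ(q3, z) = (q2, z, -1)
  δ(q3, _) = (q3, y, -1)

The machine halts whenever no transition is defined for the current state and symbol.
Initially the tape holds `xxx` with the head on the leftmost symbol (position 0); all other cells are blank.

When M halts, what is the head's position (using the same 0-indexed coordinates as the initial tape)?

state=q0 head=0 tape=___[x]xx   (q0,x)→(q1,z,-1)
state=q1 head=-1 tape=__[_]zxx   (q1,_)→(q0,z,+1)
state=q0 head=0 tape=__z[z]xx   (q0,z)→(q3,_,+1)
state=q3 head=1 tape=__z_[x]x   (q3,x)→(q2,z,+1)
state=q2 head=2 tape=__z_z[x]   (q2,x)→(q0,_,-1)
state=q0 head=1 tape=__z_[z]_   (q0,z)→(q3,_,+1)
state=q3 head=2 tape=__z__[_]   (q3,_)→(q3,y,-1)
state=q3 head=1 tape=__z_[_]y   (q3,_)→(q3,y,-1)
state=q3 head=0 tape=__z[_]yy   (q3,_)→(q3,y,-1)
state=q3 head=-1 tape=__[z]yyy   (q3,z)→(q2,z,-1)
state=q2 head=-2 tape=_[_]zyyy   (q2,_)→(q1,z,-1)
state=q1 head=-3 tape=[_]zzyyy   (q1,_)→(q0,z,+1)
state=q0 head=-2 tape=z[z]zyyy   (q0,z)→(q3,_,+1)
state=q3 head=-1 tape=z_[z]yyy   (q3,z)→(q2,z,-1)
state=q2 head=-2 tape=z[_]zyyy   (q2,_)→(q1,z,-1)
state=q1 head=-3 tape=[z]zzyyy
At halt the head is at cell -3.

-3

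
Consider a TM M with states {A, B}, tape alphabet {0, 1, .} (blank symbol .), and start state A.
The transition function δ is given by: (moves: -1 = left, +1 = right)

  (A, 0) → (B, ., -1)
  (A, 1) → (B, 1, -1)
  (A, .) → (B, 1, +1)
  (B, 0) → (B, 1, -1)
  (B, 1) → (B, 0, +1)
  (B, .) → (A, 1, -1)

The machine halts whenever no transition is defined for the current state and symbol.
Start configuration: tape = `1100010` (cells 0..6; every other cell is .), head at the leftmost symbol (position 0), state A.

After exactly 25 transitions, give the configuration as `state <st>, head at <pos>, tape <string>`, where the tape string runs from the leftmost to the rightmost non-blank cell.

A | ....[1]100010   read 1 → write 1, move -1, go to B
B | ...[.]1100010   read . → write 1, move -1, go to A
A | ..[.]11100010   read . → write 1, move +1, go to B
B | ..1[1]1100010   read 1 → write 0, move +1, go to B
B | ..10[1]100010   read 1 → write 0, move +1, go to B
B | ..100[1]00010   read 1 → write 0, move +1, go to B
B | ..1000[0]0010   read 0 → write 1, move -1, go to B
B | ..100[0]10010   read 0 → write 1, move -1, go to B
B | ..10[0]110010   read 0 → write 1, move -1, go to B
B | ..1[0]1110010   read 0 → write 1, move -1, go to B
B | ..[1]11110010   read 1 → write 0, move +1, go to B
B | ..0[1]1110010   read 1 → write 0, move +1, go to B
B | ..00[1]110010   read 1 → write 0, move +1, go to B
B | ..000[1]10010   read 1 → write 0, move +1, go to B
B | ..0000[1]0010   read 1 → write 0, move +1, go to B
B | ..00000[0]010   read 0 → write 1, move -1, go to B
B | ..0000[0]1010   read 0 → write 1, move -1, go to B
B | ..000[0]11010   read 0 → write 1, move -1, go to B
B | ..00[0]111010   read 0 → write 1, move -1, go to B
B | ..0[0]1111010   read 0 → write 1, move -1, go to B
B | ..[0]11111010   read 0 → write 1, move -1, go to B
B | .[.]111111010   read . → write 1, move -1, go to A
A | [.]1111111010   read . → write 1, move +1, go to B
B | 1[1]111111010   read 1 → write 0, move +1, go to B
B | 10[1]11111010   read 1 → write 0, move +1, go to B
B | 100[1]1111010
After 25 steps: state B, head at -1, tape 10011111010.

state B, head at -1, tape 10011111010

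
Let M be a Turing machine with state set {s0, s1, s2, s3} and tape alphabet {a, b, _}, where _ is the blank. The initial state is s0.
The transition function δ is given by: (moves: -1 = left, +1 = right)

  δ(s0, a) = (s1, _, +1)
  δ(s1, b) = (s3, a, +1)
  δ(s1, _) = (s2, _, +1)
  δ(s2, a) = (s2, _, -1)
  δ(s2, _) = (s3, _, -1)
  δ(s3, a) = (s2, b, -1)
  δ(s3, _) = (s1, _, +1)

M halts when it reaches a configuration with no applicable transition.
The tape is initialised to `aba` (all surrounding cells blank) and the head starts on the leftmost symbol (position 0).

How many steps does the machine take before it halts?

s0 | _[a]ba   read a → write _, move +1, go to s1
s1 | __[b]a   read b → write a, move +1, go to s3
s3 | __a[a]   read a → write b, move -1, go to s2
s2 | __[a]b   read a → write _, move -1, go to s2
s2 | _[_]_b   read _ → write _, move -1, go to s3
s3 | [_]__b   read _ → write _, move +1, go to s1
s1 | _[_]_b   read _ → write _, move +1, go to s2
s2 | __[_]b   read _ → write _, move -1, go to s3
s3 | _[_]_b   read _ → write _, move +1, go to s1
s1 | __[_]b   read _ → write _, move +1, go to s2
s2 | ___[b]
M halts after 10 transitions.

10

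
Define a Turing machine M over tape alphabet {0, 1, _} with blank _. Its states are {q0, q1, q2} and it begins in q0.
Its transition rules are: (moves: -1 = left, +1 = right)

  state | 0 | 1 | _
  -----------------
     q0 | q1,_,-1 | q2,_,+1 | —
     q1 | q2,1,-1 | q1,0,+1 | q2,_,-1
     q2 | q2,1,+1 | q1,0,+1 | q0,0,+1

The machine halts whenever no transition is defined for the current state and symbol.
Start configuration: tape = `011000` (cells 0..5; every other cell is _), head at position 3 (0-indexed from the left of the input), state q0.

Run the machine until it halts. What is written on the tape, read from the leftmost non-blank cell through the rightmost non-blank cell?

q0 | 011[0]00_   read 0 → write _, move -1, go to q1
q1 | 01[1]_00_   read 1 → write 0, move +1, go to q1
q1 | 010[_]00_   read _ → write _, move -1, go to q2
q2 | 01[0]_00_   read 0 → write 1, move +1, go to q2
q2 | 011[_]00_   read _ → write 0, move +1, go to q0
q0 | 0110[0]0_   read 0 → write _, move -1, go to q1
q1 | 011[0]_0_   read 0 → write 1, move -1, go to q2
q2 | 01[1]1_0_   read 1 → write 0, move +1, go to q1
q1 | 010[1]_0_   read 1 → write 0, move +1, go to q1
q1 | 0100[_]0_   read _ → write _, move -1, go to q2
q2 | 010[0]_0_   read 0 → write 1, move +1, go to q2
q2 | 0101[_]0_   read _ → write 0, move +1, go to q0
q0 | 01010[0]_   read 0 → write _, move -1, go to q1
q1 | 0101[0]__   read 0 → write 1, move -1, go to q2
q2 | 010[1]1__   read 1 → write 0, move +1, go to q1
q1 | 0100[1]__   read 1 → write 0, move +1, go to q1
q1 | 01000[_]_   read _ → write _, move -1, go to q2
q2 | 0100[0]__   read 0 → write 1, move +1, go to q2
q2 | 01001[_]_   read _ → write 0, move +1, go to q0
q0 | 010010[_]
The non-blank tape span at halt is 010010.

010010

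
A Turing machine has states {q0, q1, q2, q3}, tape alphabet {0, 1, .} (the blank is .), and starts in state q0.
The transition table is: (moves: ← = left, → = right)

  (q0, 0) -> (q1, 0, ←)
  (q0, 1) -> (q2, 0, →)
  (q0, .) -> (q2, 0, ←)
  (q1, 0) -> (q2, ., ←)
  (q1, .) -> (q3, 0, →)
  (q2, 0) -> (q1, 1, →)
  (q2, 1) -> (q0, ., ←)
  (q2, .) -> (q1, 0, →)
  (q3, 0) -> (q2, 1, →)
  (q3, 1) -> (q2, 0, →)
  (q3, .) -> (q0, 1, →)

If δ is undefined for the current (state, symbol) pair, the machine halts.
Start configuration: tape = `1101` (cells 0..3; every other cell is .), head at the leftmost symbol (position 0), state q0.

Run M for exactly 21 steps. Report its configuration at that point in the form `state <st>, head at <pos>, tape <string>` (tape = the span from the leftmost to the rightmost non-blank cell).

state=q0 head=0 tape=.[1]101....   (q0,1)→(q2,0,→)
state=q2 head=1 tape=.0[1]01....   (q2,1)→(q0,.,←)
state=q0 head=0 tape=.[0].01....   (q0,0)→(q1,0,←)
state=q1 head=-1 tape=[.]0.01....   (q1,.)→(q3,0,→)
state=q3 head=0 tape=0[0].01....   (q3,0)→(q2,1,→)
state=q2 head=1 tape=01[.]01....   (q2,.)→(q1,0,→)
state=q1 head=2 tape=010[0]1....   (q1,0)→(q2,.,←)
state=q2 head=1 tape=01[0].1....   (q2,0)→(q1,1,→)
state=q1 head=2 tape=011[.]1....   (q1,.)→(q3,0,→)
state=q3 head=3 tape=0110[1]....   (q3,1)→(q2,0,→)
state=q2 head=4 tape=01100[.]...   (q2,.)→(q1,0,→)
state=q1 head=5 tape=011000[.]..   (q1,.)→(q3,0,→)
state=q3 head=6 tape=0110000[.].   (q3,.)→(q0,1,→)
state=q0 head=7 tape=01100001[.]   (q0,.)→(q2,0,←)
state=q2 head=6 tape=0110000[1]0   (q2,1)→(q0,.,←)
state=q0 head=5 tape=011000[0].0   (q0,0)→(q1,0,←)
state=q1 head=4 tape=01100[0]0.0   (q1,0)→(q2,.,←)
state=q2 head=3 tape=0110[0].0.0   (q2,0)→(q1,1,→)
state=q1 head=4 tape=01101[.]0.0   (q1,.)→(q3,0,→)
state=q3 head=5 tape=011010[0].0   (q3,0)→(q2,1,→)
state=q2 head=6 tape=0110101[.]0   (q2,.)→(q1,0,→)
state=q1 head=7 tape=01101010[0]
After 21 steps: state q1, head at 7, tape 011010100.

state q1, head at 7, tape 011010100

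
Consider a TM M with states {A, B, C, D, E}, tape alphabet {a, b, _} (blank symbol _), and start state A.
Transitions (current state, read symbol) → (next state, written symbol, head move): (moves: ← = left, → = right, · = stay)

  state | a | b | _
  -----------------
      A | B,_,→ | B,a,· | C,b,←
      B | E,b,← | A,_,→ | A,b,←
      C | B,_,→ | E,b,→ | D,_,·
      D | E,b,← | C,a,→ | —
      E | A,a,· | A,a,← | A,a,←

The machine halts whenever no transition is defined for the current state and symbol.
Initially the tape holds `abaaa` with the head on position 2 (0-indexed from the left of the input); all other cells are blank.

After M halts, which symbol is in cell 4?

state=A head=2 tape=ab[a]aa_   (A,a)→(B,_,→)
state=B head=3 tape=ab_[a]a_   (B,a)→(E,b,←)
state=E head=2 tape=ab[_]ba_   (E,_)→(A,a,←)
state=A head=1 tape=a[b]aba_   (A,b)→(B,a,·)
state=B head=1 tape=a[a]aba_   (B,a)→(E,b,←)
state=E head=0 tape=[a]baba_   (E,a)→(A,a,·)
state=A head=0 tape=[a]baba_   (A,a)→(B,_,→)
state=B head=1 tape=_[b]aba_   (B,b)→(A,_,→)
state=A head=2 tape=__[a]ba_   (A,a)→(B,_,→)
state=B head=3 tape=___[b]a_   (B,b)→(A,_,→)
state=A head=4 tape=____[a]_   (A,a)→(B,_,→)
state=B head=5 tape=_____[_]   (B,_)→(A,b,←)
state=A head=4 tape=____[_]b   (A,_)→(C,b,←)
state=C head=3 tape=___[_]bb   (C,_)→(D,_,·)
state=D head=3 tape=___[_]bb
Cell 4 holds b when M halts.

b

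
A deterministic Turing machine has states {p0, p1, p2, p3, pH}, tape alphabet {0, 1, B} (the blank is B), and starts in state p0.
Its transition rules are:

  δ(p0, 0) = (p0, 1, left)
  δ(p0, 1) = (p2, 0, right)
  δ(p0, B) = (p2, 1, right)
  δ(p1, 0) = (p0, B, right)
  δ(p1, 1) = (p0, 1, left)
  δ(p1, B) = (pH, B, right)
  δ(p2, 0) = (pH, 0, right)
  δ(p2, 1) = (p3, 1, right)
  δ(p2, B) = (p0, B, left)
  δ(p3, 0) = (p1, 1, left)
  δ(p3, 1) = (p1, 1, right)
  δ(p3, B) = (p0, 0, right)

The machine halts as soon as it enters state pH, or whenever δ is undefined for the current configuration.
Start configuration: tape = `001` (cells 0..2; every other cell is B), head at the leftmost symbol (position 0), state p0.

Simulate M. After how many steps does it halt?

state=p0 head=0 tape=B[0]01BBBB   (p0,0)→(p0,1,left)
state=p0 head=-1 tape=[B]101BBBB   (p0,B)→(p2,1,right)
state=p2 head=0 tape=1[1]01BBBB   (p2,1)→(p3,1,right)
state=p3 head=1 tape=11[0]1BBBB   (p3,0)→(p1,1,left)
state=p1 head=0 tape=1[1]11BBBB   (p1,1)→(p0,1,left)
state=p0 head=-1 tape=[1]111BBBB   (p0,1)→(p2,0,right)
state=p2 head=0 tape=0[1]11BBBB   (p2,1)→(p3,1,right)
state=p3 head=1 tape=01[1]1BBBB   (p3,1)→(p1,1,right)
state=p1 head=2 tape=011[1]BBBB   (p1,1)→(p0,1,left)
state=p0 head=1 tape=01[1]1BBBB   (p0,1)→(p2,0,right)
state=p2 head=2 tape=010[1]BBBB   (p2,1)→(p3,1,right)
state=p3 head=3 tape=0101[B]BBB   (p3,B)→(p0,0,right)
state=p0 head=4 tape=01010[B]BB   (p0,B)→(p2,1,right)
state=p2 head=5 tape=010101[B]B   (p2,B)→(p0,B,left)
state=p0 head=4 tape=01010[1]BB   (p0,1)→(p2,0,right)
state=p2 head=5 tape=010100[B]B   (p2,B)→(p0,B,left)
state=p0 head=4 tape=01010[0]BB   (p0,0)→(p0,1,left)
state=p0 head=3 tape=0101[0]1BB   (p0,0)→(p0,1,left)
state=p0 head=2 tape=010[1]11BB   (p0,1)→(p2,0,right)
state=p2 head=3 tape=0100[1]1BB   (p2,1)→(p3,1,right)
state=p3 head=4 tape=01001[1]BB   (p3,1)→(p1,1,right)
state=p1 head=5 tape=010011[B]B   (p1,B)→(pH,B,right)
state=pH head=6 tape=010011B[B]
M halts after 22 transitions.

22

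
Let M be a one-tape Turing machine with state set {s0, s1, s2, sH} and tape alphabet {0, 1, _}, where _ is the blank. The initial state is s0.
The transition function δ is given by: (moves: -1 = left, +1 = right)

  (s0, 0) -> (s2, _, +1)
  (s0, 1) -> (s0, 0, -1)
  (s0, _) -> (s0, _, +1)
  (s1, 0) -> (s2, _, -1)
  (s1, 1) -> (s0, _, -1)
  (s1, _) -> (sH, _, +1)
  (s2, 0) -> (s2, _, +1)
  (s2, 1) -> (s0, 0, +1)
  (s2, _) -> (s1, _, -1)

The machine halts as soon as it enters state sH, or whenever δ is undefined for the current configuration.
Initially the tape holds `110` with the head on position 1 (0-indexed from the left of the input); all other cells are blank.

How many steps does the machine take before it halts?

state=s0 head=1 tape=_1[1]0_   (s0,1)→(s0,0,-1)
state=s0 head=0 tape=_[1]00_   (s0,1)→(s0,0,-1)
state=s0 head=-1 tape=[_]000_   (s0,_)→(s0,_,+1)
state=s0 head=0 tape=_[0]00_   (s0,0)→(s2,_,+1)
state=s2 head=1 tape=__[0]0_   (s2,0)→(s2,_,+1)
state=s2 head=2 tape=___[0]_   (s2,0)→(s2,_,+1)
state=s2 head=3 tape=____[_]   (s2,_)→(s1,_,-1)
state=s1 head=2 tape=___[_]_   (s1,_)→(sH,_,+1)
state=sH head=3 tape=____[_]
M halts after 8 transitions.

8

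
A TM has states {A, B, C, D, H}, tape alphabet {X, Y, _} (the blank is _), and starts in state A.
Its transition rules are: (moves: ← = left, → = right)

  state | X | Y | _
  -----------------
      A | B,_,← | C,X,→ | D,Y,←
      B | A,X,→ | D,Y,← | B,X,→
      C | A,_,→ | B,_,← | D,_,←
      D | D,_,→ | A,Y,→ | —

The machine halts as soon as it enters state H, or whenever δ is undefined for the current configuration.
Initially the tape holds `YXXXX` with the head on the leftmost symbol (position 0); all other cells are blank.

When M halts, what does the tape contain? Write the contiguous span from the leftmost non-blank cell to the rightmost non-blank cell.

A | [Y]XXXX__   read Y → write X, move →, go to C
C | X[X]XXX__   read X → write _, move →, go to A
A | X_[X]XX__   read X → write _, move ←, go to B
B | X[_]_XX__   read _ → write X, move →, go to B
B | XX[_]XX__   read _ → write X, move →, go to B
B | XXX[X]X__   read X → write X, move →, go to A
A | XXXX[X]__   read X → write _, move ←, go to B
B | XXX[X]___   read X → write X, move →, go to A
A | XXXX[_]__   read _ → write Y, move ←, go to D
D | XXX[X]Y__   read X → write _, move →, go to D
D | XXX_[Y]__   read Y → write Y, move →, go to A
A | XXX_Y[_]_   read _ → write Y, move ←, go to D
D | XXX_[Y]Y_   read Y → write Y, move →, go to A
A | XXX_Y[Y]_   read Y → write X, move →, go to C
C | XXX_YX[_]   read _ → write _, move ←, go to D
D | XXX_Y[X]_   read X → write _, move →, go to D
D | XXX_Y_[_]
The non-blank tape span at halt is XXX_Y.

XXX_Y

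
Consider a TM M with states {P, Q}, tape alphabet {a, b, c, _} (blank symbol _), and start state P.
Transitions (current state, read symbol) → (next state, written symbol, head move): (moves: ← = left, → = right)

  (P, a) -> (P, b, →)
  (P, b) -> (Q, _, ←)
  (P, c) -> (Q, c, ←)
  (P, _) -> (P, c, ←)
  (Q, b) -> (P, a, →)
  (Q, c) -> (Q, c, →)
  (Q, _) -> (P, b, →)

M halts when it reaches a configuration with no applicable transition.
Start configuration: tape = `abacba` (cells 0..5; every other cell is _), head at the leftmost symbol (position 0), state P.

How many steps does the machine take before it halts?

8

P | [a]bacba   read a → write b, move →, go to P
P | b[b]acba   read b → write _, move ←, go to Q
Q | [b]_acba   read b → write a, move →, go to P
P | a[_]acba   read _ → write c, move ←, go to P
P | [a]cacba   read a → write b, move →, go to P
P | b[c]acba   read c → write c, move ←, go to Q
Q | [b]cacba   read b → write a, move →, go to P
P | a[c]acba   read c → write c, move ←, go to Q
Q | [a]cacba
M halts after 8 transitions.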